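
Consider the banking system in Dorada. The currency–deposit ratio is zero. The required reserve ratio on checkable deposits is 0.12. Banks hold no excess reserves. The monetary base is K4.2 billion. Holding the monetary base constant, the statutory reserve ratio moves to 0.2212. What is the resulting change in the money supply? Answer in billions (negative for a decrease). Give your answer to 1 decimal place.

Initially m₁ = 1 / (0.12) ≈ 8.3333, so M₁ = 8.3333 × 4.2 ≈ 34.9999 billion.
After the change m₂ = 1 / (0.2212) ≈ 4.5208, so M₂ = 4.5208 × 4.2 ≈ 18.9874 billion.
ΔM = M₂ − M₁ = 18.9874 − 34.9999 = -16.0125 billion.

-16.0 billion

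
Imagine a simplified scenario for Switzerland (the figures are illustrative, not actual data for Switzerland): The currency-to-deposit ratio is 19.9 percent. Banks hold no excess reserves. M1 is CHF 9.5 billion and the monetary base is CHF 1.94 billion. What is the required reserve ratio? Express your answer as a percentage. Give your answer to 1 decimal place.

4.6%

Using m = M/MB = 9.5/1.94 ≈ 4.896907. Since m = (1 + c)/(c + rr + e), the denominator satisfies c + rr + e = (1 + c)/m = (1 + 0.199) / 4.896907 ≈ 0.244848.
With c = 0.199 and e = 0, the required reserve ratio is 0.244848 − 0.199 − 0 = 0.045848.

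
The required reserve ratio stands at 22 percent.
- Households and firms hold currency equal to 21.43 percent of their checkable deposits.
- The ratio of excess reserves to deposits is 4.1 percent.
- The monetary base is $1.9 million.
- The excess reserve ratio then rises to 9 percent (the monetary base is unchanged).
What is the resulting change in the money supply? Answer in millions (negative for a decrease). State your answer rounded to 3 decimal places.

Initially m₁ = (1 + 0.2143) / (0.22 + 0.041 + 0.2143) ≈ 2.55481, so M₁ = 2.55481 × 1.9 ≈ 4.8541 million.
After the change m₂ = (1 + 0.2143) / (0.22 + 0.09 + 0.2143) ≈ 2.31604, so M₂ = 2.31604 × 1.9 ≈ 4.4005 million.
ΔM = M₂ − M₁ = 4.4005 − 4.8541 = -0.4536 million.

-0.454 million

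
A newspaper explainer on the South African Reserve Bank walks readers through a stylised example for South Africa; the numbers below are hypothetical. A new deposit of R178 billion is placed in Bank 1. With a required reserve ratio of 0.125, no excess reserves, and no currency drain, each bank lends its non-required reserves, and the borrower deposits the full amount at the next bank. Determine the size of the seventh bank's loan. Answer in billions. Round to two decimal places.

R69.90 billion

Each bank lends a fraction (1 − rr) = 0.8750 of the deposit it receives, so Bank 7 receives 178·0.8750^6 and lends 178·0.8750^7 ≈ 69.8999 billion.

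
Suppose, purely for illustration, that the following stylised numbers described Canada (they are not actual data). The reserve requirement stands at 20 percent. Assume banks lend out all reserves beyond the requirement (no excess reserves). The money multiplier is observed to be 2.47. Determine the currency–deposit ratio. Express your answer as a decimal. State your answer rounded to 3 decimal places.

Using m = 2.47. From m = (1 + c)/(c + rr + e), rearranging gives 1 + c = m·(c + rr + e), so c·(1 − m) = m·(rr + e) − 1.
Hence c = [m·(rr + e) − 1]/(1 − m) = [2.47 × (0.2 + 0) − 1] / (1 − 2.47) ≈ 0.344218.

0.344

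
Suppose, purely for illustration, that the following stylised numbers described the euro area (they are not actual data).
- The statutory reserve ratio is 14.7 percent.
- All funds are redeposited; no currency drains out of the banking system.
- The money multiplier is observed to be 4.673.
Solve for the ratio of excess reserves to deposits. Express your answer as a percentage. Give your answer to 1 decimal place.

Using m = 4.673. Since m = (1 + c)/(c + rr + e), the denominator satisfies c + rr + e = (1 + c)/m = (1 + 0) / 4.673 ≈ 0.213995.
With c = 0 and rr = 0.147, the ratio of excess reserves to deposits is 0.213995 − 0 − 0.147 = 0.066995.

6.7%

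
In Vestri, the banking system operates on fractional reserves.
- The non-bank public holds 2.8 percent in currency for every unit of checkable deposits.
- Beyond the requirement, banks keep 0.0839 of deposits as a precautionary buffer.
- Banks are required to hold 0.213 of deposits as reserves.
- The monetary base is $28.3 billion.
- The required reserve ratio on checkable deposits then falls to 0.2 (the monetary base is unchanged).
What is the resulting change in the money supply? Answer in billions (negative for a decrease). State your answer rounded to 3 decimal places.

$3.732 billion

Initially m₁ = (1 + 0.028) / (0.213 + 0.0839 + 0.028) ≈ 3.164050, so M₁ = 3.164050 × 28.3 ≈ 89.5426 billion.
After the change m₂ = (1 + 0.028) / (0.2 + 0.0839 + 0.028) ≈ 3.295928, so M₂ = 3.295928 × 28.3 ≈ 93.2748 billion.
ΔM = M₂ − M₁ = 93.2748 − 89.5426 = 3.7322 billion.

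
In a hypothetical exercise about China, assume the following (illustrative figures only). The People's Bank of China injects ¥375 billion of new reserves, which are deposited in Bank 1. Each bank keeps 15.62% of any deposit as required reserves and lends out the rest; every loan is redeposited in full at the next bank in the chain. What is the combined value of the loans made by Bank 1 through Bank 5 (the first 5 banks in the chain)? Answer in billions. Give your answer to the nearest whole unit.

¥1159 billion

Bank i lends (1 − rr)^i of the original deposit: Bank 1 lends 375·0.8438 = 316.4250, Bank 2 lends 375·0.8438² ≈ 266.9994, and so on.
Summing a geometric series: total = 375·[0.8438·(1 − 0.8438^5) / (1 − 0.8438)] ≈ 1159.2307 billion.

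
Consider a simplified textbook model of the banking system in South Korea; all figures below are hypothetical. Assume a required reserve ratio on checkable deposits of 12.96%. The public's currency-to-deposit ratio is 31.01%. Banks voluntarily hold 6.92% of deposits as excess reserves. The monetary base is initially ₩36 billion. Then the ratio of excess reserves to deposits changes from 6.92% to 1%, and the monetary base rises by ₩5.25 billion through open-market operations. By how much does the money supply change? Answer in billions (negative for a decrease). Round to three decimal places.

Before: m₁ = (1 + 0.3101) / (0.1296 + 0.0692 + 0.3101) ≈ 2.574376, MB₁ = 36, so M₁ = 2.574376 × 36 ≈ 92.6775 billion.
After: m₂ = (1 + 0.3101) / (0.1296 + 0.01 + 0.3101) ≈ 2.913276, MB₂ = 36 + 5.25 = 41.25, so M₂ = 2.913276 × 41.25 ≈ 120.1726 billion.
ΔM = M₂ − M₁ = 120.1726 − 92.6775 = 27.4951 billion.

₩27.495 billion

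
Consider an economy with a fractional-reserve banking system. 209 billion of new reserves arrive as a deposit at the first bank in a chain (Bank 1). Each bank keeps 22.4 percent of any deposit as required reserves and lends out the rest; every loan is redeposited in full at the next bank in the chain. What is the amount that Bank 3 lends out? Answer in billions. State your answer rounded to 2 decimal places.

Each bank lends a fraction (1 − rr) = 0.7760 of the deposit it receives, so Bank 3 receives 209·0.7760^2 and lends 209·0.7760^3 ≈ 97.6633 billion.

97.66 billion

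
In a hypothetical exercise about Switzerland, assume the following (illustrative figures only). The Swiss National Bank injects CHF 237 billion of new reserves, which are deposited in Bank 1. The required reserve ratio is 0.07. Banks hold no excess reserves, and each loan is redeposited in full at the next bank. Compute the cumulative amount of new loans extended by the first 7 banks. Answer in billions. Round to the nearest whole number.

Bank i lends (1 − rr)^i of the original deposit: Bank 1 lends 237·0.9300 = 220.4100, Bank 2 lends 237·0.9300² = 204.9813, and so on.
Summing a geometric series: total = 237·[0.9300·(1 − 0.9300^7) / (1 − 0.9300)] ≈ 1254.1302 billion.

CHF 1254 billion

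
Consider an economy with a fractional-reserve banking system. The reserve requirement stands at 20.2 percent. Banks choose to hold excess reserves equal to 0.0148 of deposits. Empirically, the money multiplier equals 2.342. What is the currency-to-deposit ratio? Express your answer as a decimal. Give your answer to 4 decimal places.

Using m = 2.342. From m = (1 + c)/(c + rr + e), rearranging gives 1 + c = m·(c + rr + e), so c·(1 − m) = m·(rr + e) − 1.
Hence c = [m·(rr + e) − 1]/(1 − m) = [2.342 × (0.202 + 0.0148) − 1] / (1 − 2.342) ≈ 0.366807.

0.3668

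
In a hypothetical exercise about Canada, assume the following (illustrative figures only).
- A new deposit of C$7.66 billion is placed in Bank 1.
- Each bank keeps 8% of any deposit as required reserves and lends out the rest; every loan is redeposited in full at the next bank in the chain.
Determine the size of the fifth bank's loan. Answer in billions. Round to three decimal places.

C$5.049 billion

Each bank lends a fraction (1 − rr) = 0.9200 of the deposit it receives, so Bank 5 receives 7.66·0.9200^4 and lends 7.66·0.9200^5 ≈ 5.0486 billion.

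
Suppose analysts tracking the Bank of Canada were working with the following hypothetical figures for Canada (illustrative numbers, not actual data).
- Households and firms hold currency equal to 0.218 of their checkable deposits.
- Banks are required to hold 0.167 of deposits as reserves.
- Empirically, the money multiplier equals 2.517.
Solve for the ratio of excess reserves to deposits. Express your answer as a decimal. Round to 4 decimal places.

Using m = 2.517. Since m = (1 + c)/(c + rr + e), the denominator satisfies c + rr + e = (1 + c)/m = (1 + 0.218) / 2.517 ≈ 0.483909.
With c = 0.218 and rr = 0.167, the ratio of excess reserves to deposits is 0.483909 − 0.218 − 0.167 = 0.098909.

0.0989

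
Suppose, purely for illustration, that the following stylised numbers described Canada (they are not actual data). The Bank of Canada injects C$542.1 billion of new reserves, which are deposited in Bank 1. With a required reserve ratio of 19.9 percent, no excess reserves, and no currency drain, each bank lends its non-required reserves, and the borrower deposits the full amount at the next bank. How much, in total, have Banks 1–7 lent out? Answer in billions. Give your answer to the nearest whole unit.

Bank i lends (1 − rr)^i of the original deposit: Bank 1 lends 542.1·0.8010 = 434.2221, Bank 2 lends 542.1·0.8010² ≈ 347.8119, and so on.
Summing a geometric series: total = 542.1·[0.8010·(1 − 0.8010^7) / (1 − 0.8010)] ≈ 1720.3986 billion.

C$1720 billion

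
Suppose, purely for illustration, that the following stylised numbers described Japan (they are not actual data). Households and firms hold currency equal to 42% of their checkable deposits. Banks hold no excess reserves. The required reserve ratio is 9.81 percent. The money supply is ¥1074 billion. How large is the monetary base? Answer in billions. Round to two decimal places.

The money multiplier is m = (1 + c) / (rr + c) = (1 + 0.42) / (0.0981 + 0.42) ≈ 2.7407836.
MB = M / m = 1074 / 2.7407836 ≈ 391.8587 billion.

¥391.86 billion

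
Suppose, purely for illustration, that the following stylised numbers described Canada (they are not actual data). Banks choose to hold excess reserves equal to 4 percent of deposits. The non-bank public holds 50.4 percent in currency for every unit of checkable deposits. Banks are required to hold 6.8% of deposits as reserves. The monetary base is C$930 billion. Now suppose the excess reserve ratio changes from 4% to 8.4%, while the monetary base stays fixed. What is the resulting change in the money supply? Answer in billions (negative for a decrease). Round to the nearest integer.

Initially m₁ = (1 + 0.504) / (0.068 + 0.04 + 0.504) ≈ 2.4575, so M₁ = 2.4575 × 930 = 2285.475 billion.
After the change m₂ = (1 + 0.504) / (0.068 + 0.084 + 0.504) ≈ 2.2927, so M₂ = 2.2927 × 930 = 2132.211 billion.
ΔM = M₂ − M₁ = 2132.211 − 2285.475 = -153.264 billion.

-153 billion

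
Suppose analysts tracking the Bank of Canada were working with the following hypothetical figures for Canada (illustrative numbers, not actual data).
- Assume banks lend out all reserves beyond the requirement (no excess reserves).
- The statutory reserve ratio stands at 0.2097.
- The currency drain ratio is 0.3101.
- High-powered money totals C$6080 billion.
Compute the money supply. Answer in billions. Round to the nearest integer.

C$15324 billion

The money multiplier is m = (1 + c) / (rr + c) = (1 + 0.3101) / (0.2097 + 0.3101) ≈ 2.52039.
So M = m × MB = 2.52039 × 6080 = 15323.9712 billion.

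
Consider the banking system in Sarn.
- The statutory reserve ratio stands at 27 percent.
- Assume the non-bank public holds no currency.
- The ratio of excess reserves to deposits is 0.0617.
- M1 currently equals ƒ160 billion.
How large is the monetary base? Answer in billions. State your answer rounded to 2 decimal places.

ƒ53.07 billion

The money multiplier is m = 1 / (rr + e) = 1 / (0.27 + 0.0617) ≈ 3.014772.
MB = M / m = 160 / 3.014772 ≈ 53.072 billion.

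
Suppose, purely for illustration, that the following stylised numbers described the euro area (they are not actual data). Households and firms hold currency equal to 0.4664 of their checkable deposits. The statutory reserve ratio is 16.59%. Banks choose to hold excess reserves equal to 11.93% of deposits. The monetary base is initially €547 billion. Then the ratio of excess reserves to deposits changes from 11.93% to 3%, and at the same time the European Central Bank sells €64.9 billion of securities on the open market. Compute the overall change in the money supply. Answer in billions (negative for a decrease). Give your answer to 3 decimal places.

Before: m₁ = (1 + 0.4664) / (0.1659 + 0.1193 + 0.4664) ≈ 1.9510378, MB₁ = 547, so M₁ = 1.9510378 × 547 ≈ 1067.2177 billion.
After: m₂ = (1 + 0.4664) / (0.1659 + 0.03 + 0.4664) ≈ 2.2141024, MB₂ = 547 − 64.9 = 482.1, so M₂ = 2.2141024 × 482.1 ≈ 1067.4188 billion.
ΔM = M₂ − M₁ = 1067.4188 − 1067.2177 = 0.2011 billion.

€0.201 billion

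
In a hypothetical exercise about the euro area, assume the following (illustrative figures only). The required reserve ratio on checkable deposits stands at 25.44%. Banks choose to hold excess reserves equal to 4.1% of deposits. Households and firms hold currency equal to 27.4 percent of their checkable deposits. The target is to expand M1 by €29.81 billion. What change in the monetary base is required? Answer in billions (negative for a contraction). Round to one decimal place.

The money multiplier is m = (1 + c) / (rr + e + c) = (1 + 0.274) / (0.2544 + 0.041 + 0.274) ≈ 2.2374.
ΔMB = ΔM / m = (+29.81) / 2.2374 ≈ 13.3235 billion.

€13.3 billion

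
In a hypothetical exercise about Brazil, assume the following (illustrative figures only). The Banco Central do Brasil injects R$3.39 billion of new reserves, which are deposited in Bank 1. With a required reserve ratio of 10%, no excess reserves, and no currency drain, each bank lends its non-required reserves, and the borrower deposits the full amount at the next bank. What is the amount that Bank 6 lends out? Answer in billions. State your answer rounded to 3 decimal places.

Each bank lends a fraction (1 − rr) = 0.9000 of the deposit it receives, so Bank 6 receives 3.39·0.9000^5 and lends 3.39·0.9000^6 ≈ 1.8016 billion.

R$1.802 billion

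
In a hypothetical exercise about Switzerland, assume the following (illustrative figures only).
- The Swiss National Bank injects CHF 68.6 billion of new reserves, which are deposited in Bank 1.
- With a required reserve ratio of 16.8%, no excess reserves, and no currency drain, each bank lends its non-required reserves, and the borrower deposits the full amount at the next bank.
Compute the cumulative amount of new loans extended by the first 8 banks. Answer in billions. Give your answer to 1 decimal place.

CHF 261.7 billion

Bank i lends (1 − rr)^i of the original deposit: Bank 1 lends 68.6·0.8320 = 57.0752, Bank 2 lends 68.6·0.8320² ≈ 47.4866, and so on.
Summing a geometric series: total = 68.6·[0.8320·(1 − 0.8320^8) / (1 − 0.8320)] ≈ 261.7279 billion.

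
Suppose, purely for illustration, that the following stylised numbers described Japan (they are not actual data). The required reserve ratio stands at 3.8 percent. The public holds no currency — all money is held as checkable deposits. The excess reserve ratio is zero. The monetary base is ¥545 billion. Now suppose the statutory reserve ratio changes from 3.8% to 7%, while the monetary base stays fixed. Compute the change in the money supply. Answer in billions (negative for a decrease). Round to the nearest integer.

-6556 billion

Initially m₁ = 1 / (0.038) ≈ 26.3158, so M₁ = 26.3158 × 545 = 14342.111 billion.
After the change m₂ = 1 / (0.07) ≈ 14.2857, so M₂ = 14.2857 × 545 = 7785.7065 billion.
ΔM = M₂ − M₁ = 7785.7065 − 14342.111 = -6556.4045 billion.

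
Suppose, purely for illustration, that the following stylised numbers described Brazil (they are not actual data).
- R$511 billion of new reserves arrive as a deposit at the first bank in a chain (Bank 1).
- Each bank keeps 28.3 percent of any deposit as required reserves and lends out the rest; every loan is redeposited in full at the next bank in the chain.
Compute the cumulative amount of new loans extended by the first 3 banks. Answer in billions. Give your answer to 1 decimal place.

R$817.4 billion

Bank i lends (1 − rr)^i of the original deposit: Bank 1 lends 511·0.7170 = 366.3870, Bank 2 lends 511·0.7170² ≈ 262.6995, and so on.
Summing a geometric series: total = 511·[0.7170·(1 − 0.7170^3) / (1 − 0.7170)] ≈ 817.4420 billion.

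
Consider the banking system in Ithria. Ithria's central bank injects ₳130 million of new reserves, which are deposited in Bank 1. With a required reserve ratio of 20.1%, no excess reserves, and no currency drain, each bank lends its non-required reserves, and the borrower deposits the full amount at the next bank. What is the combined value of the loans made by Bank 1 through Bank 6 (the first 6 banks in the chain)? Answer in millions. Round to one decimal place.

Bank i lends (1 − rr)^i of the original deposit: Bank 1 lends 130·0.7990 = 103.8700, Bank 2 lends 130·0.7990² ≈ 82.9921, and so on.
Summing a geometric series: total = 130·[0.7990·(1 − 0.7990^6) / (1 − 0.7990)] ≈ 382.3119 million.

₳382.3 million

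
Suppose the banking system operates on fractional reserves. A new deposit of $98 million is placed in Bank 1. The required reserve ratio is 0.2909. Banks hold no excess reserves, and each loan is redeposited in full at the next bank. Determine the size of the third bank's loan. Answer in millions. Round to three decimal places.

$34.942 million

Each bank lends a fraction (1 − rr) = 0.7091 of the deposit it receives, so Bank 3 receives 98·0.7091^2 and lends 98·0.7091^3 ≈ 34.9421 million.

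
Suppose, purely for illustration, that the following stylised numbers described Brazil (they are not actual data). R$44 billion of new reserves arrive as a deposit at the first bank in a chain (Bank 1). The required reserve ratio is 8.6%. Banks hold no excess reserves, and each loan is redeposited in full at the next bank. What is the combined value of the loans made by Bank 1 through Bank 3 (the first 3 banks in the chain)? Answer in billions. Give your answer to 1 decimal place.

Bank i lends (1 − rr)^i of the original deposit: Bank 1 lends 44·0.9140 = 40.2160, Bank 2 lends 44·0.9140² ≈ 36.7574, and so on.
Summing a geometric series: total = 44·[0.9140·(1 − 0.9140^3) / (1 − 0.9140)] ≈ 110.5697 billion.

R$110.6 billion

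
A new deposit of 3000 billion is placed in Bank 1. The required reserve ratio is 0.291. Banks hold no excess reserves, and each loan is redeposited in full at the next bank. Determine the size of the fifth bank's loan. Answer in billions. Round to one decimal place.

537.5 billion

Each bank lends a fraction (1 − rr) = 0.7090 of the deposit it receives, so Bank 5 receives 3000·0.7090^4 and lends 3000·0.7090^5 ≈ 537.4678 billion.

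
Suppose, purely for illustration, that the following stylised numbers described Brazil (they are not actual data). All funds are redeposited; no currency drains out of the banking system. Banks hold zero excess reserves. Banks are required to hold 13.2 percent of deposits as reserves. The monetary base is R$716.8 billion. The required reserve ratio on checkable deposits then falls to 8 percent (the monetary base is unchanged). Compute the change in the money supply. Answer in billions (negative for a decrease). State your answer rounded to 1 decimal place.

Initially m₁ = 1 / (0.132) ≈ 7.57576, so M₁ = 7.57576 × 716.8 ≈ 5430.3048 billion.
After the change m₂ = 1 / (0.08) = 12.5, so M₂ = 12.5 × 716.8 = 8960 billion.
ΔM = M₂ − M₁ = 8960 − 5430.3048 = 3529.6952 billion.

R$3529.7 billion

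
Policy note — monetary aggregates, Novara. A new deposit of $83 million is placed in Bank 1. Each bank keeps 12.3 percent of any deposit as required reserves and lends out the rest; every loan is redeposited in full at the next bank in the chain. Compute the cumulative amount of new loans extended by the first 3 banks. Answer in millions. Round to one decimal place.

$192.6 million

Bank i lends (1 − rr)^i of the original deposit: Bank 1 lends 83·0.8770 = 72.7910, Bank 2 lends 83·0.8770² ≈ 63.8377, and so on.
Summing a geometric series: total = 83·[0.8770·(1 − 0.8770^3) / (1 − 0.8770)] ≈ 192.6144 million.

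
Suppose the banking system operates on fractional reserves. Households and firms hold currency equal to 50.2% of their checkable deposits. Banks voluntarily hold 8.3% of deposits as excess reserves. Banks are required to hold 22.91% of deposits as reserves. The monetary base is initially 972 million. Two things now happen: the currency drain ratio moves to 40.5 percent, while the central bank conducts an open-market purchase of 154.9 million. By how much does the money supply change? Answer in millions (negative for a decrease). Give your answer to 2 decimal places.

414.59 million

Before: m₁ = (1 + 0.502) / (0.2291 + 0.083 + 0.502) ≈ 1.8449822, MB₁ = 972, so M₁ = 1.8449822 × 972 ≈ 1793.3227 million.
After: m₂ = (1 + 0.405) / (0.2291 + 0.083 + 0.405) ≈ 1.9592804, MB₂ = 972 + 154.9 = 1126.9, so M₂ = 1.9592804 × 1126.9 ≈ 2207.9131 million.
ΔM = M₂ − M₁ = 2207.9131 − 1793.3227 = 414.5904 million.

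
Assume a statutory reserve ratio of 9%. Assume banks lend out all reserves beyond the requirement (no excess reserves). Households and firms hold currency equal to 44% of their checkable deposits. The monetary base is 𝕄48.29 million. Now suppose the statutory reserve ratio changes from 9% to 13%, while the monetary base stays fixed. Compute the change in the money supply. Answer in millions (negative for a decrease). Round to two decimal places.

-9.21 million

Initially m₁ = (1 + 0.44) / (0.09 + 0.44) ≈ 2.71698, so M₁ = 2.71698 × 48.29 ≈ 131.203 million.
After the change m₂ = (1 + 0.44) / (0.13 + 0.44) ≈ 2.52632, so M₂ = 2.52632 × 48.29 ≈ 121.996 million.
ΔM = M₂ − M₁ = 121.996 − 131.203 = -9.207 million.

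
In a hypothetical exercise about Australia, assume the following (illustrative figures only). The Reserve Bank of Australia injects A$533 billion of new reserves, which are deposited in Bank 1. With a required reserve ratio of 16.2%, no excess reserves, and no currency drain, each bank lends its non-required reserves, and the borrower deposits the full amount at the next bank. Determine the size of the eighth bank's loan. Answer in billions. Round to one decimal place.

Each bank lends a fraction (1 − rr) = 0.8380 of the deposit it receives, so Bank 8 receives 533·0.8380^7 and lends 533·0.8380^8 ≈ 129.6222 billion.

A$129.6 billion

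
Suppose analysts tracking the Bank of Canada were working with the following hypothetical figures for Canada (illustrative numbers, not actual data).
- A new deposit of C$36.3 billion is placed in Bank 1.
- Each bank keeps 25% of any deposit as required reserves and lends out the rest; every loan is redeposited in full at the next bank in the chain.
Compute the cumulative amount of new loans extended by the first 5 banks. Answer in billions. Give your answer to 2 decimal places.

C$83.06 billion

Bank i lends (1 − rr)^i of the original deposit: Bank 1 lends 36.3·0.7500 = 27.2250, Bank 2 lends 36.3·0.7500² ≈ 20.4187, and so on.
Summing a geometric series: total = 36.3·[0.7500·(1 − 0.7500^5) / (1 − 0.7500)] ≈ 83.0575 billion.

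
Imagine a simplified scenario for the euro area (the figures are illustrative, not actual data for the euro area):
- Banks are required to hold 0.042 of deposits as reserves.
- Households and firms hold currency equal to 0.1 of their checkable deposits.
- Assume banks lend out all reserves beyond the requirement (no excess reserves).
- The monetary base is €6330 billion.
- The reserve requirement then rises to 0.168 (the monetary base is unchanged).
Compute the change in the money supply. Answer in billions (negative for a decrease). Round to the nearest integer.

Initially m₁ = (1 + 0.1) / (0.042 + 0.1) ≈ 7.74648, so M₁ = 7.74648 × 6330 = 49035.2184 billion.
After the change m₂ = (1 + 0.1) / (0.168 + 0.1) ≈ 4.10448, so M₂ = 4.10448 × 6330 = 25981.3584 billion.
ΔM = M₂ − M₁ = 25981.3584 − 49035.2184 = -23053.86 billion.

-23054 billion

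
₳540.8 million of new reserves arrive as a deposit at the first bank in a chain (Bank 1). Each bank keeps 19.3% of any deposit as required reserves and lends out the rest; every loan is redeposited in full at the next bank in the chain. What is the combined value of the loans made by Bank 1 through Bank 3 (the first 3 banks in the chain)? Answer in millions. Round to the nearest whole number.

Bank i lends (1 − rr)^i of the original deposit: Bank 1 lends 540.8·0.8070 = 436.4256, Bank 2 lends 540.8·0.8070² ≈ 352.1955, and so on.
Summing a geometric series: total = 540.8·[0.8070·(1 − 0.8070^3) / (1 − 0.8070)] ≈ 1072.8428 million.

₳1073 million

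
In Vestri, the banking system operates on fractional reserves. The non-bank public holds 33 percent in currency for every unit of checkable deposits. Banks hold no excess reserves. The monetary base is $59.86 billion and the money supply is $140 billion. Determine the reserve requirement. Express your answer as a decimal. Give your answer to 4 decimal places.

0.2387

Using m = M/MB = 140/59.86 ≈ 2.338791. Since m = (1 + c)/(c + rr + e), the denominator satisfies c + rr + e = (1 + c)/m = (1 + 0.33) / 2.338791 ≈ 0.568670.
With c = 0.33 and e = 0, the reserve requirement is 0.568670 − 0.33 − 0 = 0.23867.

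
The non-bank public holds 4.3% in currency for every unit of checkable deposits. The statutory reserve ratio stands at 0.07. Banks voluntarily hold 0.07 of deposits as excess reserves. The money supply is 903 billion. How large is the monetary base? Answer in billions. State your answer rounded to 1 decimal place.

158.4 billion

The money multiplier is m = (1 + c) / (rr + e + c) = (1 + 0.043) / (0.07 + 0.07 + 0.043) ≈ 5.69945.
MB = M / m = 903 / 5.69945 ≈ 158.4363 billion.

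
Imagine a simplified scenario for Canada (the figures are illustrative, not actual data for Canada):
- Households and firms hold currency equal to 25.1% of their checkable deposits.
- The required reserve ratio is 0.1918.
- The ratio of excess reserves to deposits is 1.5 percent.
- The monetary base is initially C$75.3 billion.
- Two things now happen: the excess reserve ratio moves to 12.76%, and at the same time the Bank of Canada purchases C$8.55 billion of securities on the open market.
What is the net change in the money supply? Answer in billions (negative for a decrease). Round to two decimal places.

Before: m₁ = (1 + 0.251) / (0.1918 + 0.015 + 0.251) ≈ 2.73263, MB₁ = 75.3, so M₁ = 2.73263 × 75.3 ≈ 205.767 billion.
After: m₂ = (1 + 0.251) / (0.1918 + 0.1276 + 0.251) ≈ 2.19320, MB₂ = 75.3 + 8.55 = 83.85, so M₂ = 2.19320 × 83.85 ≈ 183.8998 billion.
ΔM = M₂ − M₁ = 183.8998 − 205.767 = -21.8672 billion.

-21.87 billion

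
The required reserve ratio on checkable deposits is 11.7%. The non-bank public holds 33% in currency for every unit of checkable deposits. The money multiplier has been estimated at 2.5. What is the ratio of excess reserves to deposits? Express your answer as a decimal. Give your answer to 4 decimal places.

Using m = 2.5. Since m = (1 + c)/(c + rr + e), the denominator satisfies c + rr + e = (1 + c)/m = (1 + 0.33) / 2.5 = 0.532000.
With c = 0.33 and rr = 0.117, the ratio of excess reserves to deposits is 0.532000 − 0.33 − 0.117 = 0.085.

0.0850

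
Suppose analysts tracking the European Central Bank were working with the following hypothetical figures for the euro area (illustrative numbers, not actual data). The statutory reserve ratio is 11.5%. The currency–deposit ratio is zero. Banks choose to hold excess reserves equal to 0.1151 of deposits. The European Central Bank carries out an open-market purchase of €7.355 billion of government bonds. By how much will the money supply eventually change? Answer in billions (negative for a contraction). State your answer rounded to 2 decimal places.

The money multiplier is m = 1 / (rr + e) = 1 / (0.115 + 0.1151) ≈ 4.3459.
The purchase adds 7.355 billion of base, so ΔM = m × ΔMB = 4.3459 × (+7.355) ≈ 31.9641 billion.

€31.96 billion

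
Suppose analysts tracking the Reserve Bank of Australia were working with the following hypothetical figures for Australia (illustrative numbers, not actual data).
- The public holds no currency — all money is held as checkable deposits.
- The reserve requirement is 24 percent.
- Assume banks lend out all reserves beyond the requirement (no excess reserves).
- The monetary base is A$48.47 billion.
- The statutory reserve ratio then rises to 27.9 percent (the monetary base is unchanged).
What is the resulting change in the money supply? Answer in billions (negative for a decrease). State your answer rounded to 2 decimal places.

Initially m₁ = 1 / (0.24) ≈ 4.16667, so M₁ = 4.16667 × 48.47 ≈ 201.9585 billion.
After the change m₂ = 1 / (0.279) ≈ 3.58423, so M₂ = 3.58423 × 48.47 ≈ 173.7276 billion.
ΔM = M₂ − M₁ = 173.7276 − 201.9585 = -28.2309 billion.

-28.23 billion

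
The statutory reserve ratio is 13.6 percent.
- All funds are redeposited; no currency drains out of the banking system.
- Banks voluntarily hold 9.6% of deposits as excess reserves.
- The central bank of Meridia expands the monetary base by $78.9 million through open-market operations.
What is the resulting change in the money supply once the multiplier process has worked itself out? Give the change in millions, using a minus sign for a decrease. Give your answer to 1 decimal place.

The money multiplier is m = 1 / (rr + e) = 1 / (0.136 + 0.096) ≈ 4.3103.
The purchase adds 78.9 million of base, so ΔM = m × ΔMB = 4.3103 × (+78.9) ≈ 340.0827 million.

$340.1 million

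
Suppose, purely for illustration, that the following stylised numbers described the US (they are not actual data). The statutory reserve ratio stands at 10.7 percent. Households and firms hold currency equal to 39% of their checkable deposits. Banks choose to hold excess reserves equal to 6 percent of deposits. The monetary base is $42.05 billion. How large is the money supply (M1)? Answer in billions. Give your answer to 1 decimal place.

The money multiplier is m = (1 + c) / (rr + e + c) = (1 + 0.39) / (0.107 + 0.06 + 0.39) ≈ 2.4955.
So M = m × MB = 2.4955 × 42.05 ≈ 104.9358 billion.

$104.9 billion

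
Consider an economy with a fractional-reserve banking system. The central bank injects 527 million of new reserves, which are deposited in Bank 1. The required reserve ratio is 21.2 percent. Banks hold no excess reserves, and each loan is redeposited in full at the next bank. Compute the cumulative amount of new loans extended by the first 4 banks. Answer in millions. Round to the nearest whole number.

1204 million

Bank i lends (1 − rr)^i of the original deposit: Bank 1 lends 527·0.7880 = 415.2760, Bank 2 lends 527·0.7880² ≈ 327.2375, and so on.
Summing a geometric series: total = 527·[0.7880·(1 − 0.7880^4) / (1 − 0.7880)] ≈ 1203.5728 million.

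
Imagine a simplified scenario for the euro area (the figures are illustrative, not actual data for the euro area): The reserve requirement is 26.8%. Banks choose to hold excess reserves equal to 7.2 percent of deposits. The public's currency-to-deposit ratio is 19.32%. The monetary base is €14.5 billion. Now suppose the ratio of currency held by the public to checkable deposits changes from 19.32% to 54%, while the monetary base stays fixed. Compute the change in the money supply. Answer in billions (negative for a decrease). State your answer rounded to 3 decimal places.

-7.073 billion

Initially m₁ = (1 + 0.1932) / (0.268 + 0.072 + 0.1932) ≈ 2.237809, so M₁ = 2.237809 × 14.5 ≈ 32.4482 billion.
After the change m₂ = (1 + 0.54) / (0.268 + 0.072 + 0.54) = 1.75, so M₂ = 1.75 × 14.5 = 25.375 billion.
ΔM = M₂ − M₁ = 25.375 − 32.4482 = -7.0732 billion.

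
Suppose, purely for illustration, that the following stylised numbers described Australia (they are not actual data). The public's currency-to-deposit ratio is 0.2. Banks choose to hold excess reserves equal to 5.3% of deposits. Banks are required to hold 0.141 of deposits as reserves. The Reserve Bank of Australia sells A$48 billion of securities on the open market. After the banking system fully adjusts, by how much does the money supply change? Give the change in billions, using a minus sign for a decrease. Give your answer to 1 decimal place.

The money multiplier is m = (1 + c) / (rr + e + c) = (1 + 0.2) / (0.141 + 0.053 + 0.2) ≈ 3.0457.
The sale removes 48 billion of base, so ΔM = m × ΔMB = 3.0457 × (−48) = -146.1936 billion.

-146.2 billion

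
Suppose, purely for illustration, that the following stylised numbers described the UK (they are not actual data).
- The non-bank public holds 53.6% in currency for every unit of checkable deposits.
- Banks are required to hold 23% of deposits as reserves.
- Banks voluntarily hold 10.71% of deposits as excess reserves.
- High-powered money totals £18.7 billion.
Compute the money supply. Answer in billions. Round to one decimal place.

The money multiplier is m = (1 + c) / (rr + e + c) = (1 + 0.536) / (0.23 + 0.1071 + 0.536) ≈ 1.7592.
So M = m × MB = 1.7592 × 18.7 ≈ 32.897 billion.

£32.9 billion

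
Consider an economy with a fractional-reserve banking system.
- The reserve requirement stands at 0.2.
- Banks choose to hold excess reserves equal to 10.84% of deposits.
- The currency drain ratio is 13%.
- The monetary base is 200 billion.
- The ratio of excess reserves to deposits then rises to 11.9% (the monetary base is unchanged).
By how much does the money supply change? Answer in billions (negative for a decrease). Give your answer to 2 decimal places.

-12.17 billion

Initially m₁ = (1 + 0.13) / (0.2 + 0.1084 + 0.13) ≈ 2.577555, so M₁ = 2.577555 × 200 = 515.511 billion.
After the change m₂ = (1 + 0.13) / (0.2 + 0.119 + 0.13) ≈ 2.516704, so M₂ = 2.516704 × 200 = 503.3408 billion.
ΔM = M₂ − M₁ = 503.3408 − 515.511 = -12.1702 billion.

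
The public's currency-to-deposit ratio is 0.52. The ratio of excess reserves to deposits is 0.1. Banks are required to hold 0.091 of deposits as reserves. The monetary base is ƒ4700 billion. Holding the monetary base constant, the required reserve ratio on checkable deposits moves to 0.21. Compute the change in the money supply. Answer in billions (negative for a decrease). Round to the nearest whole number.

-1441 billion

Initially m₁ = (1 + 0.52) / (0.091 + 0.1 + 0.52) ≈ 2.13783, so M₁ = 2.13783 × 4700 = 10047.801 billion.
After the change m₂ = (1 + 0.52) / (0.21 + 0.1 + 0.52) ≈ 1.83133, so M₂ = 1.83133 × 4700 = 8607.251 billion.
ΔM = M₂ − M₁ = 8607.251 − 10047.801 = -1440.55 billion.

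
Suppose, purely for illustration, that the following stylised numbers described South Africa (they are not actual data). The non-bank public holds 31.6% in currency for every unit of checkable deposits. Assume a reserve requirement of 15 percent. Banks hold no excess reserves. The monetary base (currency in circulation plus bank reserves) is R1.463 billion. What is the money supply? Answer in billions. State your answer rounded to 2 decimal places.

The money multiplier is m = (1 + c) / (rr + c) = (1 + 0.316) / (0.15 + 0.316) ≈ 2.8240.
So M = m × MB = 2.8240 × 1.463 ≈ 4.1315 billion.

R4.13 billion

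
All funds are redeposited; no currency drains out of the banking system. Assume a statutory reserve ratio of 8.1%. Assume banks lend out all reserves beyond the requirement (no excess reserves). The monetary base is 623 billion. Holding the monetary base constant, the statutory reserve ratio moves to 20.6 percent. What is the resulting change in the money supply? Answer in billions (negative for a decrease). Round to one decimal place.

Initially m₁ = 1 / (0.081) ≈ 12.34568, so M₁ = 12.34568 × 623 ≈ 7691.3586 billion.
After the change m₂ = 1 / (0.206) ≈ 4.85437, so M₂ = 4.85437 × 623 ≈ 3024.2725 billion.
ΔM = M₂ − M₁ = 3024.2725 − 7691.3586 = -4667.0861 billion.

-4667.1 billion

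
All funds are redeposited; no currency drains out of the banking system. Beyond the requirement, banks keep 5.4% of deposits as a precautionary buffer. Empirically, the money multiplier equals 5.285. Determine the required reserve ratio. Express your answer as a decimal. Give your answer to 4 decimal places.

0.1352

Using m = 5.285. Since m = (1 + c)/(c + rr + e), the denominator satisfies c + rr + e = (1 + c)/m = (1 + 0) / 5.285 ≈ 0.189215.
With c = 0 and e = 0.054, the required reserve ratio is 0.189215 − 0 − 0.054 = 0.135215.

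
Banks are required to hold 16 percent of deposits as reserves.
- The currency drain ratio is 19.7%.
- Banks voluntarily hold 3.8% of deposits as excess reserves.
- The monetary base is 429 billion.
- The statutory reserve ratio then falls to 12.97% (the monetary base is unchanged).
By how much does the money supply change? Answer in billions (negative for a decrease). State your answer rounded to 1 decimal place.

108.0 billion

Initially m₁ = (1 + 0.197) / (0.16 + 0.038 + 0.197) ≈ 3.03038, so M₁ = 3.03038 × 429 ≈ 1300.033 billion.
After the change m₂ = (1 + 0.197) / (0.1297 + 0.038 + 0.197) ≈ 3.28215, so M₂ = 3.28215 × 429 ≈ 1408.0423 billion.
ΔM = M₂ − M₁ = 1408.0423 − 1300.033 = 108.0093 billion.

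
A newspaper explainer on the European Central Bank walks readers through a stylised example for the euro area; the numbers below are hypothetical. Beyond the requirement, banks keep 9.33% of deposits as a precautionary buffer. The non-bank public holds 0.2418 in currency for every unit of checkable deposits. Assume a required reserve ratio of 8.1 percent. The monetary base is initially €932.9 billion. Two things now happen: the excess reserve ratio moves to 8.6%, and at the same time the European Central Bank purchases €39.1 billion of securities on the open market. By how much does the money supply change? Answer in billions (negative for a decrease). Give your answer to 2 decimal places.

€168.49 billion

Before: m₁ = (1 + 0.2418) / (0.081 + 0.0933 + 0.2418) ≈ 2.984379, MB₁ = 932.9, so M₁ = 2.984379 × 932.9 ≈ 2784.1272 billion.
After: m₂ = (1 + 0.2418) / (0.081 + 0.086 + 0.2418) ≈ 3.037671, MB₂ = 932.9 + 39.1 = 972, so M₂ = 3.037671 × 972 ≈ 2952.6162 billion.
ΔM = M₂ − M₁ = 2952.6162 − 2784.1272 = 168.489 billion.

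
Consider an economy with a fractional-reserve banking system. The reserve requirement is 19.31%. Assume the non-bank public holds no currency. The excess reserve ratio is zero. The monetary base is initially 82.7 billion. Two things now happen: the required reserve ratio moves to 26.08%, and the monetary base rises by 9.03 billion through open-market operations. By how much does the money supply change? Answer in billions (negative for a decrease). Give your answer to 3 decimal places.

-76.550 billion

Before: m₁ = 1 / (0.1931) ≈ 5.178664, MB₁ = 82.7, so M₁ = 5.178664 × 82.7 ≈ 428.2755 billion.
After: m₂ = 1 / (0.2608) ≈ 3.834356, MB₂ = 82.7 + 9.03 = 91.73, so M₂ = 3.834356 × 91.73 ≈ 351.7255 billion.
ΔM = M₂ − M₁ = 351.7255 − 428.2755 = -76.55 billion.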